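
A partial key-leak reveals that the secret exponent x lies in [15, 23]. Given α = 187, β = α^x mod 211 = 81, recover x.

22

Compute 187^15 mod 211 = 88, then multiply by 187 repeatedly:
  187^15=88  187^16=209  187^17=48  187^18=114  187^19=7
  187^20=43  187^21=23  187^22=81
Found 81 at exponent 22.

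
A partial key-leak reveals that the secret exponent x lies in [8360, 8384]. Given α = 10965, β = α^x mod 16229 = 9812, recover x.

Compute 10965^8360 mod 16229 = 16110, then multiply by 10965 repeatedly:
  10965^8360=16110  10965^8361=9714  10965^8362=3083  10965^8363=88  10965^8364=7409
  10965^8365=13540  10965^8366=3208  10965^8367=7477  10965^8368=12626  10965^8369=10720
  10965^8370=14382  10965^8371=1437  10965^8372=14575  10965^8373=7912  10965^8374=11075
  10965^8375=11997  10965^8376=11060  10965^8377=9812
Found 9812 at exponent 8377.

8377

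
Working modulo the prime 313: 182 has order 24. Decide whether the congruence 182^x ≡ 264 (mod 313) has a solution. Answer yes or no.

264 ∈ ⟨182⟩ iff 264^24 ≡ 1 (mod 313), since |⟨182⟩| = 24.
264^24 mod 313 = 234.
Since 234 ≠ 1, 264 does not lie in the subgroup.

no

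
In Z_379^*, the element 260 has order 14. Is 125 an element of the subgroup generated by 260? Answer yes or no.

yes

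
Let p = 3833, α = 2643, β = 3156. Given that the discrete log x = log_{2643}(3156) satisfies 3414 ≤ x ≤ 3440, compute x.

3431

Compute 2643^3414 mod 3833 = 1904, then multiply by 2643 repeatedly:
  2643^3414=1904  2643^3415=3376  2643^3416=3377  2643^3417=2187  2643^3418=77
  2643^3419=362  2643^3420=2349  2643^3421=2780  2643^3422=3512  2643^3423=2523
  2643^3424=2702  2643^3425=507  2643^3426=2284  2643^3427=3470  2643^3428=2674
  2643^3429=3163  2643^3430=36  2643^3431=3156
Found 3156 at exponent 3431.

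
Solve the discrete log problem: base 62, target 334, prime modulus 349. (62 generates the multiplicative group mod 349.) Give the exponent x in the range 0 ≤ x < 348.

Baby-step giant-step with m = ceil(sqrt(348)) = 19.
Baby table (62^j mod 349 for j=0..18):
  0:1  1:62  2:5  3:310  4:25  5:154  6:125  7:72
  8:276  9:11  10:333  11:55  12:269  13:275  14:298  15:328
  16:94  17:244  18:121
Giant step factor: 62^(-19) ≡ 232 (mod 349).
Scan 334·232^i mod 349 for i = 0, 1, …:
  i=0: 334   i=1: 10   i=2: 226   i=3: 82
  i=4: 178   i=5: 114   i=6: 273   i=7: 167
  i=8: 5
Match at i=8, j=2: x = 8·19 + 2 = 154.

154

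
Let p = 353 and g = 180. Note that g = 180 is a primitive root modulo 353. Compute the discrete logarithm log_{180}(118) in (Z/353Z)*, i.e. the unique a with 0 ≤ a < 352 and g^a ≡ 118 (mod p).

65

Baby-step giant-step with m = ceil(sqrt(352)) = 19.
Baby table (180^j mod 353 for j=0..18):
  0:1  1:180  2:277  3:87  4:128  5:95  6:156  7:193
  8:146  9:158  10:200  11:347  12:332  13:103  14:184  15:291
  16:136  17:123  18:254
Giant step factor: 180^(-19) ≡ 326 (mod 353).
Scan 118·326^i mod 353 for i = 0, 1, …:
  i=0: 118   i=1: 344   i=2: 243   i=3: 146
Match at i=3, j=8: a = 3·19 + 8 = 65.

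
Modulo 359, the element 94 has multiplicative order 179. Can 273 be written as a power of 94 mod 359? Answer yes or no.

273 ∈ ⟨94⟩ iff 273^179 ≡ 1 (mod 359), since |⟨94⟩| = 179.
273^179 mod 359 = 1.
Since 1 = 1, 273 lies in the subgroup.

yes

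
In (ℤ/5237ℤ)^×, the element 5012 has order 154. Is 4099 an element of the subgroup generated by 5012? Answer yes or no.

4099 ∈ ⟨5012⟩ iff 4099^154 ≡ 1 (mod 5237), since |⟨5012⟩| = 154.
4099^154 mod 5237 = 1.
Since 1 = 1, 4099 lies in the subgroup.

yes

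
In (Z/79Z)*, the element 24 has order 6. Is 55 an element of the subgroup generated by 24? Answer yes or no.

yes

⟨24⟩ has order 6; its elements mod 79 are {1, 23, 24, 55, 56, 78}.
55 is in this set.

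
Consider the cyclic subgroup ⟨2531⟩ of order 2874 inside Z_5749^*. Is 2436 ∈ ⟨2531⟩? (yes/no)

yes

2436 ∈ ⟨2531⟩ iff 2436^2874 ≡ 1 (mod 5749), since |⟨2531⟩| = 2874.
2436^2874 mod 5749 = 1.
Since 1 = 1, 2436 lies in the subgroup.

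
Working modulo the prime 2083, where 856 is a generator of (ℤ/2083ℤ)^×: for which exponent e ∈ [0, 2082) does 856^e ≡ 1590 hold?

2017

Baby-step giant-step with m = ceil(sqrt(2082)) = 46.
Baby table (856^j mod 2083 for j=0..45):
  0:1  1:856  2:1603  3:1554  4:1270  5:1877  6:719  7:979
  8:658  9:838  10:776  11:1862  12:377  13:1930  14:261  15:535
  16:1783  17:1492  18:273  19:392  20:189  21:1393  22:932  23:3
  24:485  25:643  26:496  27:1727  28:1465  29:74  30:854  31:1974
  32:431  33:245  34:1420  35:1131  36:1624  37:783  38:1605  39:1183
  40:310  41:819  42:1176  43:567  44:13  45:713
Giant step factor: 856^(-46) ≡ 463 (mod 2083).
Scan 1590·463^i mod 2083 for i = 0, 1, …:
  i=0: 1590   i=1: 871   i=2: 1254   i=3: 1528
  i=4: 1327   i=5: 1999   i=6: 685   i=7: 539
  i=8: 1680   i=9: 881     …   i=42: 232
  i=43: 1183
Match at i=43, j=39: e = 43·46 + 39 = 2017.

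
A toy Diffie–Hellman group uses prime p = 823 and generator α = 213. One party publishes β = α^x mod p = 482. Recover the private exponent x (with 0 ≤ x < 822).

Baby-step giant-step with m = ceil(sqrt(822)) = 29.
Baby table (213^j mod 823 for j=0..28):
  0:1  1:213  2:104  3:754  4:117  5:231  6:646  7:157
  8:521  9:691  10:689  11:263  12:55  13:193  14:782  15:320
  16:674  17:360  18:141  19:405  20:673  21:147  22:37  23:474
  24:556  25:739  26:214  27:317  28:35
Giant step factor: 213^(-29) ≡ 703 (mod 823).
Scan 482·703^i mod 823 for i = 0, 1, …:
  i=0: 482   i=1: 593   i=2: 441   i=3: 575
  i=4: 132   i=5: 620   i=6: 493   i=7: 96
  i=8: 2   i=9: 583     …   i=17: 501
  i=18: 782
Match at i=18, j=14: x = 18·29 + 14 = 536.

536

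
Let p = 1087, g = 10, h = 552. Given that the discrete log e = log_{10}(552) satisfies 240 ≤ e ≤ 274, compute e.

254

Compute 10^240 mod 1087 = 729, then multiply by 10 repeatedly:
  10^240=729  10^241=768  10^242=71  10^243=710  10^244=578
  10^245=345  10^246=189  10^247=803  10^248=421  10^249=949
  10^250=794  10^251=331  10^252=49  10^253=490  10^254=552
Found 552 at exponent 254.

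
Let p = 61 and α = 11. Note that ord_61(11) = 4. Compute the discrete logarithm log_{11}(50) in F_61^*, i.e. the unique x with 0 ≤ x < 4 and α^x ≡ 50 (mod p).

Successive powers of 11 modulo 61:
  11^0=1  11^1=11  11^2=60  11^3=50
So 11^3 ≡ 50 (mod 61), giving x = 3.

3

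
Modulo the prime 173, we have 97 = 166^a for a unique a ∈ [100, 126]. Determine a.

109

Compute 166^100 mod 173 = 10, then multiply by 166 repeatedly:
  166^100=10  166^101=103  166^102=144  166^103=30  166^104=136
  166^105=86  166^106=90  166^107=62  166^108=85  166^109=97
Found 97 at exponent 109.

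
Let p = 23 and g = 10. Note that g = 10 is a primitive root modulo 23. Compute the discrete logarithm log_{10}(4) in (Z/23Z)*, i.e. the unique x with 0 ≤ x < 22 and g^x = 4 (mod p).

Successive powers of 10 modulo 23:
  10^0=1  10^1=10  10^2=8  10^3=11  10^4=18  10^5=19
  10^6=6  10^7=14  10^8=2  10^9=20  10^10=16  10^11=22
  10^12=13  10^13=15  10^14=12  10^15=5  10^16=4
So 10^16 ≡ 4 (mod 23), giving x = 16.

16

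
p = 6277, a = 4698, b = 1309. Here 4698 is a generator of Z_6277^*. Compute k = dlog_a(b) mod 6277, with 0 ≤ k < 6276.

Baby-step giant-step with m = ceil(sqrt(6276)) = 80.
Baby table (4698^j mod 6277 for j=0..79):
  0:1  1:4698  2:1272  3:152  4:4795  5:5034  6:4273  7:708
  8:5651  9:2965  10:907  11:5280  12:5013  13:6047  14:5381  15:2459
  16:2702  17:1902  18:3425  19:2699  20:362  21:5886  22:2243  23:4808
  24:3338  25:1978  26:2684  27:5216  28:5637  29:6240  30:1930  31:3152
  32:653  33:4618  34:2052  35:5101  36:5189  37:4331  38:3281  39:4103
  40:5504  41:2829  42:2233  43:1767  44:3172  45:458  46:4950  47:5092
  48:569  49:5437  50:1913  51:4887  52:4137  53:2034  54:2138  55:1124
  56:1595  57:4849  58:1369  59:3914  60:2639  61:947  62:4890  63:5677
  64:5850  65:2594  66:2955  67:4143  68:5114  69:3493  70:2036  71:5257
  72:3668  73:1899  74:1885  75:5160  76:6183  77:4055  78:5972  79:4543
Giant step factor: 4698^(-80) ≡ 5155 (mod 6277).
Scan 1309·5155^i mod 6277 for i = 0, 1, …:
  i=0: 1309   i=1: 120   i=2: 3454   i=3: 3798
  i=4: 727   i=5: 316   i=6: 3237   i=7: 2469
  i=8: 4216   i=9: 2506     …   i=16: 1840
  i=17: 653
Match at i=17, j=32: k = 17·80 + 32 = 1392.

1392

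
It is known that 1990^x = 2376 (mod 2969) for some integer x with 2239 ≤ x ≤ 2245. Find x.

2240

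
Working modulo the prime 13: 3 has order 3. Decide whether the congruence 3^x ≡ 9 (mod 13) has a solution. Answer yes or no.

9 ∈ ⟨3⟩ iff 9^3 ≡ 1 (mod 13), since |⟨3⟩| = 3.
9^3 mod 13 = 1.
Since 1 = 1, 9 lies in the subgroup.

yes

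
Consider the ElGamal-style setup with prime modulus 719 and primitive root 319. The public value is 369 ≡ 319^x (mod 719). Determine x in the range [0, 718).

243

Baby-step giant-step with m = ceil(sqrt(718)) = 27.
Baby table (319^j mod 719 for j=0..26):
  0:1  1:319  2:382  3:347  4:686  5:258  6:336  7:53
  8:370  9:114  10:416  11:408  12:13  13:552  14:652  15:197
  16:290  17:478  18:54  19:689  20:496  21:44  22:375  23:271
  24:169  25:705  26:567
Giant step factor: 319^(-27) ≡ 614 (mod 719).
Scan 369·614^i mod 719 for i = 0, 1, …:
  i=0: 369   i=1: 81   i=2: 123   i=3: 27
  i=4: 41   i=5: 9   i=6: 493   i=7: 3
  i=8: 404   i=9: 1
Match at i=9, j=0: x = 9·27 + 0 = 243.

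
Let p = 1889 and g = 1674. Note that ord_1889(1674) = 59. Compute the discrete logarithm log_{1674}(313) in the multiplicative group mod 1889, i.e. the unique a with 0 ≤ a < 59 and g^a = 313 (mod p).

5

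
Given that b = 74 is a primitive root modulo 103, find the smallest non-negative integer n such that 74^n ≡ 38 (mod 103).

Baby-step giant-step with m = ceil(sqrt(102)) = 11.
Baby table (74^j mod 103 for j=0..10):
  0:1  1:74  2:17  3:22  4:83  5:65  6:72  7:75
  8:91  9:39  10:2
Giant step factor: 74^(-11) ≡ 87 (mod 103).
Scan 38·87^i mod 103 for i = 0, 1, …:
  i=0: 38   i=1: 10   i=2: 46   i=3: 88
  i=4: 34   i=5: 74
Match at i=5, j=1: n = 5·11 + 1 = 56.

56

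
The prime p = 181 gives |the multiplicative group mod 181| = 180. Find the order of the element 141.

60

The order of 141 must divide p − 1 = 180 = 2^2 · 3^2 · 5.
Divisors: 1, 2, 3, 4, 5, 6, 9, 10, 12, 15, 18, 20, 30, 36, 45, 60, 90, 180.
Check each in increasing order: 141^1 ≡ 141;  141^2 ≡ 152;  141^3 ≡ 74;  141^4 ≡ 117;  141^5 ≡ 26;  141^6 ≡ 46;  141^9 ≡ 146;  141^10 ≡ 133;  141^12 ≡ 125;  141^15 ≡ 19;  141^18 ≡ 139;  141^20 ≡ 132;  141^30 ≡ 180;  141^36 ≡ 135;  141^45 ≡ 162;  141^60 ≡ 1.
Smallest exponent giving 1 is 60.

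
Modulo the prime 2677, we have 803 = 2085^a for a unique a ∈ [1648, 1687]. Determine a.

1662

Compute 2085^1648 mod 2677 = 2393, then multiply by 2085 repeatedly:
  2085^1648=2393  2085^1649=2154  2085^1650=1761  2085^1651=1518  2085^1652=816
  2085^1653=1465  2085^1654=68  2085^1655=2576  2085^1656=898  2085^1657=1107
  2085^1658=521  2085^1659=2100  2085^1660=1605  2085^1661=175  2085^1662=803
Found 803 at exponent 1662.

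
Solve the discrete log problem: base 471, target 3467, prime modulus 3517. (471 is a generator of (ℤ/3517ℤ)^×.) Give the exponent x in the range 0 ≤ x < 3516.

219

Baby-step giant-step with m = ceil(sqrt(3516)) = 60.
Baby table (471^j mod 3517 for j=0..59):
  0:1  1:471  2:270  3:558  4:2560  5:2946  6:1868  7:578
  8:1429  9:1312  10:2477  11:2540  12:560  13:3502  14:3486  15:2984
  16:2181  17:287  18:1531  19:116  20:1881  21:3184  22:1422  23:1532
  24:587  25:2151  26:225  27:465  28:961  29:2455  30:2729  31:1654
  32:1777  33:3438  34:1478  35:3289  36:1639  37:1746  38:2905  39:142
  40:59  41:3170  42:1862  43:1269  44:3326  45:1481  46:1185  47:2449
  48:3420  49:34  50:1946  51:2146  52:1387  53:2632  54:1688  55:206
  56:2067  57:2865  58:2404  59:3327
Giant step factor: 471^(-60) ≡ 827 (mod 3517).
Scan 3467·827^i mod 3517 for i = 0, 1, …:
  i=0: 3467   i=1: 854   i=2: 2858   i=3: 142
Match at i=3, j=39: x = 3·60 + 39 = 219.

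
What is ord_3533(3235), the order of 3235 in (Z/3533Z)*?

883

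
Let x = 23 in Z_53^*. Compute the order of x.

The order of 23 must divide p − 1 = 52 = 2^2 · 13.
Divisors: 1, 2, 4, 13, 26, 52.
Check each in increasing order: 23^1 ≡ 23;  23^2 ≡ 52;  23^4 ≡ 1.
Smallest exponent giving 1 is 4.

4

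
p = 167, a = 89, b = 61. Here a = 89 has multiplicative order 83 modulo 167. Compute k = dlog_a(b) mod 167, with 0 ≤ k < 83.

36

Baby-step giant-step with m = ceil(sqrt(83)) = 10.
Baby table (89^j mod 167 for j=0..9):
  0:1  1:89  2:72  3:62  4:7  5:122  6:3  7:100
  8:49  9:19
Giant step factor: 89^(-10) ≡ 8 (mod 167).
Scan 61·8^i mod 167 for i = 0, 1, …:
  i=0: 61   i=1: 154   i=2: 63   i=3: 3
Match at i=3, j=6: k = 3·10 + 6 = 36.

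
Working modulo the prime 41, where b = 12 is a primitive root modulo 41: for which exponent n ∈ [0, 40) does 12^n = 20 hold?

22

Successive powers of 12 modulo 41:
  12^0=1  12^1=12  12^2=21  12^3=6  12^4=31  12^5=3
  12^6=36  12^7=22  12^8=18  12^9=11  12^10=9  12^11=26
  12^12=25  12^13=13  12^14=33  12^15=27  12^16=37  12^17=34
  12^18=39  12^19=17  12^20=40  12^21=29  12^22=20
So 12^22 ≡ 20 (mod 41), giving n = 22.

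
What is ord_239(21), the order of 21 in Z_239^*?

238

The order of 21 must divide p − 1 = 238 = 2 · 7 · 17.
Divisors: 1, 2, 7, 14, 17, 34, 119, 238.
Check each in increasing order: 21^1 ≡ 21;  21^2 ≡ 202;  21^7 ≡ 76;  21^14 ≡ 40;  21^17 ≡ 229;  21^34 ≡ 100;  21^119 ≡ 238;  21^238 ≡ 1.
Smallest exponent giving 1 is 238.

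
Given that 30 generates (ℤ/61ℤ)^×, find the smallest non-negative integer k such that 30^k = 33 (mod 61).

9

Baby-step giant-step with m = ceil(sqrt(60)) = 8.
Baby table (30^j mod 61 for j=0..7):
  0:1  1:30  2:46  3:38  4:42  5:40  6:41  7:10
Giant step factor: 30^(-8) ≡ 12 (mod 61).
Scan 33·12^i mod 61 for i = 0, 1, …:
  i=0: 33   i=1: 30
Match at i=1, j=1: k = 1·8 + 1 = 9.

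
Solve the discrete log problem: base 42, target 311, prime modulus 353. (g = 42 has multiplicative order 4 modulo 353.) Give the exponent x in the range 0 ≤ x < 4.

Successive powers of 42 modulo 353:
  42^0=1  42^1=42  42^2=352  42^3=311
So 42^3 ≡ 311 (mod 353), giving x = 3.

3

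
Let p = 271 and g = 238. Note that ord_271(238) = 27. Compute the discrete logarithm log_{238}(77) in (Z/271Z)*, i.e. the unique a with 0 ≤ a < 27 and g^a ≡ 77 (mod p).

14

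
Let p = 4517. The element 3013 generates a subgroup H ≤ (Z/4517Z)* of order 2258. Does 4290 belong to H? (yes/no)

no

4290 ∈ ⟨3013⟩ iff 4290^2258 ≡ 1 (mod 4517), since |⟨3013⟩| = 2258.
4290^2258 mod 4517 = 4516.
Since 4516 ≠ 1, 4290 does not lie in the subgroup.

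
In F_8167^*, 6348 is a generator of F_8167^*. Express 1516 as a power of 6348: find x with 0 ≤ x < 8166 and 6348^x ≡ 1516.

Baby-step giant-step with m = ceil(sqrt(8166)) = 91.
Baby table (6348^j mod 8167 for j=0..90):
  0:1  1:6348  2:1126  3:1723  4:1991  5:4519  6:4108  7:353
  8:3086  9:5462  10:3861  11:461  12:2642  13:4565  14:2104  15:3147
  16:674  17:7211  18:7560  19:1588  20:2546  21:7682  22:179  23:1079
  24:5546  25:6238  26:5208  27:368  28:302  29:6018  30:5205  31:5825
  32:5091  33:849  34:7399  35:435  36:934  37:7957  38:6308  39:383
  40:5685  41:6574  42:6549  43:3022  44:7540  45:5300  46:4527  47:5890
  48:1194  49:536  50:5056  51:7345  52:657  53:5466  54:4752  55:4965
  56:1367  57:4362  58:3846  59:3245  60:2086  61:3221  62:4907  63:698
  64:4390  65:1916  66:2105  67:1328  68:1800  69:767  70:1384  71:6107
  72:6654  73:8035  74:3265  75:6541  76:1240  77:6699  78:7850  79:4933
  80:2406  81:998  82:5879  83:4869  84:4484  85:2437  86:1778  87:8117
  88:1113  89:869  90:3687
Giant step factor: 6348^(-91) ≡ 6186 (mod 8167).
Scan 1516·6186^i mod 8167 for i = 0, 1, …:
  i=0: 1516   i=1: 2260   i=2: 6623   i=3: 4206
  i=4: 6421   i=5: 4185   i=6: 7187   i=7: 5801
  i=8: 7355   i=9: 7840     …   i=32: 3797
  i=33: 8117
Match at i=33, j=87: x = 33·91 + 87 = 3090.

3090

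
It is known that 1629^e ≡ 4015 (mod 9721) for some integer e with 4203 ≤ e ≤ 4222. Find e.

Compute 1629^4203 mod 9721 = 5500, then multiply by 1629 repeatedly:
  1629^4203=5500  1629^4204=6459  1629^4205=3589  1629^4206=4160  1629^4207=1103
  1629^4208=8123  1629^4209=2086  1629^4210=5465  1629^4211=7770  1629^4212=588
  1629^4213=5194  1629^4214=3756  1629^4215=4015
Found 4015 at exponent 4215.

4215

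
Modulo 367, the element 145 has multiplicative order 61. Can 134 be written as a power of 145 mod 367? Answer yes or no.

yes

134 ∈ ⟨145⟩ iff 134^61 ≡ 1 (mod 367), since |⟨145⟩| = 61.
134^61 mod 367 = 1.
Since 1 = 1, 134 lies in the subgroup.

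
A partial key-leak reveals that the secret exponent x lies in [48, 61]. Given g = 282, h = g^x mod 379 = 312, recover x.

51

Compute 282^48 mod 379 = 205, then multiply by 282 repeatedly:
  282^48=205  282^49=202  282^50=114  282^51=312
Found 312 at exponent 51.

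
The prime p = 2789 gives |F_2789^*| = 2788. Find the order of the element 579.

The order of 579 must divide p − 1 = 2788 = 2^2 · 17 · 41.
Divisors: 1, 2, 4, 17, 34, 41, 68, 82, 164, 697, 1394, 2788.
Check each in increasing order: 579^1 ≡ 579;  579^2 ≡ 561;  579^4 ≡ 2353;  579^17 ≡ 1919;  579^34 ≡ 1081;  579^41 ≡ 1696;  579^68 ≡ 2759;  579^82 ≡ 957;  579^164 ≡ 1057;  579^697 ≡ 1.
Smallest exponent giving 1 is 697.

697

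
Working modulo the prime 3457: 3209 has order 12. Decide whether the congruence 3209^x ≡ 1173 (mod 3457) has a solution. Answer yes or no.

no

⟨3209⟩ has order 12; its elements mod 3457 are {1, 248, 460, 708, 722, 723, 2734, 2735, 2749, 2997, 3209, 3456}.
1173 is not in this set.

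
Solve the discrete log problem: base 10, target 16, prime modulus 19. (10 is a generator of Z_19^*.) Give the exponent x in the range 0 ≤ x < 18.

14

Successive powers of 10 modulo 19:
  10^0=1  10^1=10  10^2=5  10^3=12  10^4=6  10^5=3
  10^6=11  10^7=15  10^8=17  10^9=18  10^10=9  10^11=14
  10^12=7  10^13=13  10^14=16
So 10^14 ≡ 16 (mod 19), giving x = 14.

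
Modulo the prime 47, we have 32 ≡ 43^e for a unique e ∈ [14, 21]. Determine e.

Compute 43^14 mod 47 = 32, then multiply by 43 repeatedly:
  43^14=32
Found 32 at exponent 14.

14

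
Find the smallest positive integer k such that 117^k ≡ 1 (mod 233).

29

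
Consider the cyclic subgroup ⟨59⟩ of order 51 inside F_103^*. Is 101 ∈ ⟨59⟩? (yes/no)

no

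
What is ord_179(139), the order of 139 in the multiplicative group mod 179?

89

The order of 139 must divide p − 1 = 178 = 2 · 89.
Divisors: 1, 2, 89, 178.
Check each in increasing order: 139^1 ≡ 139;  139^2 ≡ 168;  139^89 ≡ 1.
Smallest exponent giving 1 is 89.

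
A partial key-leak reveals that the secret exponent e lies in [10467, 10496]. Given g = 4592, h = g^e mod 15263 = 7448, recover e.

10487

Compute 4592^10467 mod 15263 = 11675, then multiply by 4592 repeatedly:
  4592^10467=11675  4592^10468=7944  4592^10469=278  4592^10470=9747  4592^10471=7108
  4592^10472=7642  4592^10473=2427  4592^10474=2794  4592^10475=9128  4592^10476=3578
  4592^10477=7188  4592^10478=8690  4592^10479=6998  4592^10480=6201  4592^10481=9497
  4592^10482=3833  4592^10483=2897  4592^10484=8951  4592^10485=14996  4592^10486=10239
  4592^10487=7448
Found 7448 at exponent 10487.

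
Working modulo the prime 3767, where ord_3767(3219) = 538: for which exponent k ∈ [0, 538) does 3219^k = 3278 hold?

51

Baby-step giant-step with m = ceil(sqrt(538)) = 24.
Baby table (3219^j mod 3767 for j=0..23):
  0:1  1:3219  2:2711  3:2337  4:104  5:3280  6:3186  7:1960
  8:3282  9:2090  10:3615  11:422  12:2298  13:2641  14:3027  15:2451
  16:1671  17:3440  18:2147  19:2515  20:502  21:3662  22:1035  23:1637
Giant step factor: 3219^(-24) ≡ 661 (mod 3767).
Scan 3278·661^i mod 3767 for i = 0, 1, …:
  i=0: 3278   i=1: 733   i=2: 2337
Match at i=2, j=3: k = 2·24 + 3 = 51.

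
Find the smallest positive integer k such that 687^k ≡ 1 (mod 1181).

1180

The order of 687 must divide p − 1 = 1180 = 2^2 · 5 · 59.
Divisors: 1, 2, 4, 5, 10, 20, 59, 118, 236, 295, 590, 1180.
Check each in increasing order: 687^1 ≡ 687;  687^2 ≡ 750;  687^4 ≡ 344;  687^5 ≡ 128;  687^10 ≡ 1031;  687^20 ≡ 61;  687^59 ≡ 394;  687^118 ≡ 525;  687^236 ≡ 452;  687^295 ≡ 938;  687^590 ≡ 1180;  687^1180 ≡ 1.
Smallest exponent giving 1 is 1180.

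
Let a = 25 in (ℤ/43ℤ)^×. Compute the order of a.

21

The order of 25 must divide p − 1 = 42 = 2 · 3 · 7.
Divisors: 1, 2, 3, 6, 7, 14, 21, 42.
Check each in increasing order: 25^1 ≡ 25;  25^2 ≡ 23;  25^3 ≡ 16;  25^6 ≡ 41;  25^7 ≡ 36;  25^14 ≡ 6;  25^21 ≡ 1.
Smallest exponent giving 1 is 21.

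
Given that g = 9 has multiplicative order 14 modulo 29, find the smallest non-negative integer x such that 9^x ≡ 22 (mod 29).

11

Successive powers of 9 modulo 29:
  9^0=1  9^1=9  9^2=23  9^3=4  9^4=7  9^5=5
  9^6=16  9^7=28  9^8=20  9^9=6  9^10=25  9^11=22
So 9^11 ≡ 22 (mod 29), giving x = 11.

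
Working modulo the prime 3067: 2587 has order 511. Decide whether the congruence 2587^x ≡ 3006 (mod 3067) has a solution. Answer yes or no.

yes

3006 ∈ ⟨2587⟩ iff 3006^511 ≡ 1 (mod 3067), since |⟨2587⟩| = 511.
3006^511 mod 3067 = 1.
Since 1 = 1, 3006 lies in the subgroup.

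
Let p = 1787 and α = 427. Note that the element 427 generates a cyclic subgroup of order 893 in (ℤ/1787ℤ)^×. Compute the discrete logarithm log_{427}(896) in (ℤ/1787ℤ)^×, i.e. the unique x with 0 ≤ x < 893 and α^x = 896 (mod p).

877

Baby-step giant-step with m = ceil(sqrt(893)) = 30.
Baby table (427^j mod 1787 for j=0..29):
  0:1  1:427  2:55  3:254  4:1238  5:1461  6:184  7:1727
  8:1185  9:274  10:843  11:774  12:1690  13:1469  14:26  15:380
  16:1430  17:1243  18:22  19:459  20:1210  21:227  22:431  23:1763
  24:474  25:467  26:1052  27:667  28:676  29:945
Giant step factor: 427^(-30) ≡ 1684 (mod 1787).
Scan 896·1684^i mod 1787 for i = 0, 1, …:
  i=0: 896   i=1: 636   i=2: 611   i=3: 1399
  i=4: 650   i=5: 956   i=6: 1604   i=7: 979
  i=8: 1022   i=9: 167     …   i=28: 1163
  i=29: 1727
Match at i=29, j=7: x = 29·30 + 7 = 877.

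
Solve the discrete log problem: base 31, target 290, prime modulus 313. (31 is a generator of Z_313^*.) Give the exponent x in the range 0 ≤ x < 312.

165

Baby-step giant-step with m = ceil(sqrt(312)) = 18.
Baby table (31^j mod 313 for j=0..17):
  0:1  1:31  2:22  3:56  4:171  5:293  6:6  7:186
  8:132  9:23  10:87  11:193  12:36  13:177  14:166  15:138
  16:209  17:219
Giant step factor: 31^(-18) ≡ 242 (mod 313).
Scan 290·242^i mod 313 for i = 0, 1, …:
  i=0: 290   i=1: 68   i=2: 180   i=3: 53
  i=4: 306   i=5: 184   i=6: 82   i=7: 125
  i=8: 202   i=9: 56
Match at i=9, j=3: x = 9·18 + 3 = 165.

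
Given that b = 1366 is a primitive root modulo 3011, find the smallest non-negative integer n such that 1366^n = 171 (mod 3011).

Baby-step giant-step with m = ceil(sqrt(3010)) = 55.
Baby table (1366^j mod 3011 for j=0..54):
  0:1  1:1366  2:2147  3:88  4:2779  5:2254  6:1722  7:661
  8:2637  9:986  10:959  11:209  12:2460  13:84  14:326  15:2699
  16:1370  17:1589  18:2654  19:120  20:1326  21:1705  22:1527  23:2270
  24:2501  25:1892  26:1034  27:285  28:891  29:662  30:992  31:122
  32:1047  33:2988  34:1703  35:1806  36:987  37:2325  38:2356  39:2548
  40:2863  41:2580  42:1410  43:2031  44:1215  45:629  46:1079  47:1535
  48:1154  49:1611  50:2596  51:2189  52:251  53:2623  54:2939
Giant step factor: 1366^(-55) ≡ 137 (mod 3011).
Scan 171·137^i mod 3011 for i = 0, 1, …:
  i=0: 171   i=1: 2350   i=2: 2784   i=3: 2022
  i=4: 2   i=5: 274   i=6: 1406   i=7: 2929
  i=8: 810   i=9: 2574     …   i=27: 2090
  i=28: 285
Match at i=28, j=27: n = 28·55 + 27 = 1567.

1567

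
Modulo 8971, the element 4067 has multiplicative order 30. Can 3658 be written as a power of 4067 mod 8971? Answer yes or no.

3658 ∈ ⟨4067⟩ iff 3658^30 ≡ 1 (mod 8971), since |⟨4067⟩| = 30.
3658^30 mod 8971 = 1.
Since 1 = 1, 3658 lies in the subgroup.

yes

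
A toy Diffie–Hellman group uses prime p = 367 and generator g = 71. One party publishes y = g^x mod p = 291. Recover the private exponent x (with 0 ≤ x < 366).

Successive powers of 71 modulo 367:
  71^0=1  71^1=71  71^2=270  71^3=86  71^4=234  71^5=99
  71^6=56  71^7=306  71^8=73  71^9=45  71^10=259  71^11=39
  71^12=200  71^13=254  71^14=51  71^15=318  71^16=191  71^17=349
  71^18=190  71^19=278  71^20=287  71^21=192  71^22=53  71^23=93
  71^24=364  71^25=154  71^26=291
So 71^26 ≡ 291 (mod 367), giving x = 26.

26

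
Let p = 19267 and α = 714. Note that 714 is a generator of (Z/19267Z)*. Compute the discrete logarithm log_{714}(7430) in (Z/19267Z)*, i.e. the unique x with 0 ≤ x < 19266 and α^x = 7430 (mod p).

Baby-step giant-step with m = ceil(sqrt(19266)) = 139.
Baby table (714^j mod 19267 for j=0..138):
  0:1  1:714  2:8854  3:2180  4:15160  5:15453  6:12718  7:5895
  8:8824  9:27  10:11  11:7854  12:1059  13:4713  14:12624  15:15847
  16:5029  17:7044  18:729  19:297  20:121  21:9326  22:11649  23:13309
  24:3995  25:914  26:16785  27:416  28:8019  29:3267  30:1331  31:6251
  32:12537  33:11530  34:5411  35:10054  36:11232  37:4576  38:11141  39:16670
  40:14641  41:10960  42:3038  43:11228  44:1720  45:14259  46:7950  47:11802
  48:6949  49:9967  50:6915  51:4958  52:14151  53:7906  54:18920  55:2713
  56:10382  57:14220  58:18638  59:13302  60:18264  61:16004  62:1525  63:9898
  64:15450  65:10576  66:17867  67:2284  68:12348  69:11453  70:8234  71:2641
  72:16775  73:12543  74:15814  75:734  76:3867  77:5857  78:959  79:10381
  80:13506  81:9784  82:11122  83:3104  84:551  85:8074  86:4003  87:6626
  88:10549  89:17856  90:13697  91:11289  92:6740  93:14877  94:6061  95:11746
  96:5499  97:15085  98:437  99:3746  100:15798  101:8577  102:16339  103:9511
  104:8870  105:13604  106:2688  107:11799  108:4807  109:2672  110:375  111:17279
  112:6326  113:8286  114:1235  115:14775  116:10301  117:14187  118:14343  119:10125
  120:4125  121:16666  122:11785  123:14078  124:13585  125:8389  126:16976  127:1921
  128:3637  129:15040  130:6841  131:9923  132:14033  133:722  134:14566  135:15211
  136:13333  137:1864  138:1473
Giant step factor: 714^(-139) ≡ 1113 (mod 19267).
Scan 7430·1113^i mod 19267 for i = 0, 1, …:
  i=0: 7430   i=1: 4047   i=2: 15100   i=3: 5476
  i=4: 6416   i=5: 12218   i=6: 15399   i=7: 10724
  i=8: 9539   i=9: 790     …   i=137: 11347
  i=138: 9326
Match at i=138, j=21: x = 138·139 + 21 = 19203.

19203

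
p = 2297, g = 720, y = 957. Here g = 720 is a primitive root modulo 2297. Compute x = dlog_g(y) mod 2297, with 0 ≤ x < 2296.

1937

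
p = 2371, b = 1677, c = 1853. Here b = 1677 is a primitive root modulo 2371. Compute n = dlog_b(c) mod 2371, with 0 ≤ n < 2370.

814

Baby-step giant-step with m = ceil(sqrt(2370)) = 49.
Baby table (1677^j mod 2371 for j=0..48):
  0:1  1:1677  2:323  3:1083  4:5  5:1272  6:1615  7:673
  8:25  9:1618  10:962  11:994  12:125  13:977  14:68  15:228
  16:625  17:143  18:340  19:1140  20:754  21:715  22:1700  23:958
  24:1399  25:1204  26:1387  27:48  28:2253  29:1278  30:2193  31:240
  32:1781  33:1648  34:1481  35:1200  36:1792  37:1127  38:292  39:1258
  40:1847  41:893  42:1460  43:1548  44:2122  45:2094  46:187  47:627
  48:1126
Giant step factor: 1677^(-49) ≡ 618 (mod 2371).
Scan 1853·618^i mod 2371 for i = 0, 1, …:
  i=0: 1853   i=1: 2332   i=2: 1979   i=3: 1957
  i=4: 216   i=5: 712   i=6: 1381   i=7: 2269
  i=8: 981   i=9: 1653     …   i=15: 2317
  i=16: 2193
Match at i=16, j=30: n = 16·49 + 30 = 814.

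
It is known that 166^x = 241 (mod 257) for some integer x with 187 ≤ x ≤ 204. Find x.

Compute 166^187 mod 257 = 243, then multiply by 166 repeatedly:
  166^187=243  166^188=246  166^189=230  166^190=144  166^191=3
  166^192=241
Found 241 at exponent 192.

192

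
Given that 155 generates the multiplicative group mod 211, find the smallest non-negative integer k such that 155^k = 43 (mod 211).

110

Baby-step giant-step with m = ceil(sqrt(210)) = 15.
Baby table (155^j mod 211 for j=0..14):
  0:1  1:155  2:182  3:147  4:208  5:168  6:87  7:192
  8:9  9:129  10:161  11:57  12:184  13:35  14:150
Giant step factor: 155^(-15) ≡ 153 (mod 211).
Scan 43·153^i mod 211 for i = 0, 1, …:
  i=0: 43   i=1: 38   i=2: 117   i=3: 177
  i=4: 73   i=5: 197   i=6: 179   i=7: 168
Match at i=7, j=5: k = 7·15 + 5 = 110.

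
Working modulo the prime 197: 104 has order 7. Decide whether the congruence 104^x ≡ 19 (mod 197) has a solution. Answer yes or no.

no

19 ∈ ⟨104⟩ iff 19^7 ≡ 1 (mod 197), since |⟨104⟩| = 7.
19^7 mod 197 = 196.
Since 196 ≠ 1, 19 does not lie in the subgroup.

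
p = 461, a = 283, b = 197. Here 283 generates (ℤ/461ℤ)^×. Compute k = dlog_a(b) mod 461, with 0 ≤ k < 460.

129

Baby-step giant-step with m = ceil(sqrt(460)) = 22.
Baby table (283^j mod 461 for j=0..21):
  0:1  1:283  2:336  3:122  4:412  5:424  6:132  7:15
  8:96  9:430  10:447  11:187  12:367  13:136  14:225  15:57
  16:457  17:251  18:39  19:434  20:196  21:148
Giant step factor: 283^(-22) ≡ 172 (mod 461).
Scan 197·172^i mod 461 for i = 0, 1, …:
  i=0: 197   i=1: 231   i=2: 86   i=3: 40
  i=4: 426   i=5: 434
Match at i=5, j=19: k = 5·22 + 19 = 129.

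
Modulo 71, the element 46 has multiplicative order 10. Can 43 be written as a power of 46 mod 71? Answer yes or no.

43 ∈ ⟨46⟩ iff 43^10 ≡ 1 (mod 71), since |⟨46⟩| = 10.
43^10 mod 71 = 30.
Since 30 ≠ 1, 43 does not lie in the subgroup.

no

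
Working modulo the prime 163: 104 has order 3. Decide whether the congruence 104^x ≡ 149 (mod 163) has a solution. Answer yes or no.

no

⟨104⟩ has order 3; its elements mod 163 are {1, 58, 104}.
149 is not in this set.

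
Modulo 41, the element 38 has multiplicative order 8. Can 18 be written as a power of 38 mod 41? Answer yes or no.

no

18 ∈ ⟨38⟩ iff 18^8 ≡ 1 (mod 41), since |⟨38⟩| = 8.
18^8 mod 41 = 10.
Since 10 ≠ 1, 18 does not lie in the subgroup.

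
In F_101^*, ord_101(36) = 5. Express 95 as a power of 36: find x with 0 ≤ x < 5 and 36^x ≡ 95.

3

Successive powers of 36 modulo 101:
  36^0=1  36^1=36  36^2=84  36^3=95
So 36^3 ≡ 95 (mod 101), giving x = 3.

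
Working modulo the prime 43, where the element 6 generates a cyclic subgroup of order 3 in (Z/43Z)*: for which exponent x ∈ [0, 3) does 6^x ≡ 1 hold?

0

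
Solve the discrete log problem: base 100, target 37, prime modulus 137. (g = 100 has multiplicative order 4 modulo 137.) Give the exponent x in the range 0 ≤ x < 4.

3

Successive powers of 100 modulo 137:
  100^0=1  100^1=100  100^2=136  100^3=37
So 100^3 ≡ 37 (mod 137), giving x = 3.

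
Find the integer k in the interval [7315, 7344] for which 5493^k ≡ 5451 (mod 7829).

7325

Compute 5493^7315 mod 7829 = 6753, then multiply by 5493 repeatedly:
  5493^7315=6753  5493^7316=427  5493^7317=4640  5493^7318=4125  5493^7319=1499
  5493^7320=5728  5493^7321=6982  5493^7322=5684  5493^7323=160  5493^7324=2032
  5493^7325=5451
Found 5451 at exponent 7325.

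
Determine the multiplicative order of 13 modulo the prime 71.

The order of 13 must divide p − 1 = 70 = 2 · 5 · 7.
Divisors: 1, 2, 5, 7, 10, 14, 35, 70.
Check each in increasing order: 13^1 ≡ 13;  13^2 ≡ 27;  13^5 ≡ 34;  13^7 ≡ 66;  13^10 ≡ 20;  13^14 ≡ 25;  13^35 ≡ 70;  13^70 ≡ 1.
Smallest exponent giving 1 is 70.

70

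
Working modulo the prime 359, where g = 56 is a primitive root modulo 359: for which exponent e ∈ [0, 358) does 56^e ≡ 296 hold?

280

Baby-step giant-step with m = ceil(sqrt(358)) = 19.
Baby table (56^j mod 359 for j=0..18):
  0:1  1:56  2:264  3:65  4:50  5:287  6:276  7:19
  8:346  9:349  10:158  11:232  12:68  13:218  14:2  15:112
  16:169  17:130  18:100
Giant step factor: 56^(-19) ≡ 177 (mod 359).
Scan 296·177^i mod 359 for i = 0, 1, …:
  i=0: 296   i=1: 337   i=2: 55   i=3: 42
  i=4: 254   i=5: 83   i=6: 331   i=7: 70
  i=8: 184   i=9: 258     …   i=13: 71
  i=14: 2
Match at i=14, j=14: e = 14·19 + 14 = 280.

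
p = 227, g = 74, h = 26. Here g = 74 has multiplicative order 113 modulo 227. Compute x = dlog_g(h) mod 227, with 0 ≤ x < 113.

Baby-step giant-step with m = ceil(sqrt(113)) = 11.
Baby table (74^j mod 227 for j=0..10):
  0:1  1:74  2:28  3:29  4:103  5:131  6:160  7:36
  8:167  9:100  10:136
Giant step factor: 74^(-11) ≡ 3 (mod 227).
Scan 26·3^i mod 227 for i = 0, 1, …:
  i=0: 26   i=1: 78   i=2: 7   i=3: 21
  i=4: 63   i=5: 189   i=6: 113   i=7: 112
  i=8: 109   i=9: 100
Match at i=9, j=9: x = 9·11 + 9 = 108.

108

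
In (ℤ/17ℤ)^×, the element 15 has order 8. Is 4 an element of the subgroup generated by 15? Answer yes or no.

yes

4 ∈ ⟨15⟩ iff 4^8 ≡ 1 (mod 17), since |⟨15⟩| = 8.
4^8 mod 17 = 1.
Since 1 = 1, 4 lies in the subgroup.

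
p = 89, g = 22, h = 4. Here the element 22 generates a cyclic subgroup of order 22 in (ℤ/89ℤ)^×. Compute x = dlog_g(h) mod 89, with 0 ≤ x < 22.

10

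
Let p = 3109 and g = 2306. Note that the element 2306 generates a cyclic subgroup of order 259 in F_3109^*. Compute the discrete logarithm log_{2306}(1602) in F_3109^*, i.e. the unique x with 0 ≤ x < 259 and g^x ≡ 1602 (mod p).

Baby-step giant-step with m = ceil(sqrt(259)) = 17.
Baby table (2306^j mod 3109 for j=0..16):
  0:1  1:2306  2:1246  3:560  4:1125  5:1344  6:2700  7:1982
  8:262  9:1026  10:7  11:597  12:2504  13:811  14:1657  15:81
  16:246
Giant step factor: 2306^(-17) ≡ 1788 (mod 3109).
Scan 1602·1788^i mod 3109 for i = 0, 1, …:
  i=0: 1602   i=1: 987   i=2: 1953   i=3: 557
  i=4: 1036   i=5: 2513   i=6: 739   i=7: 7
Match at i=7, j=10: x = 7·17 + 10 = 129.

129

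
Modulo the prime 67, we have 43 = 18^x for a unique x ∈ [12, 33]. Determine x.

21

Compute 18^12 mod 67 = 14, then multiply by 18 repeatedly:
  18^12=14  18^13=51  18^14=47  18^15=42  18^16=19
  18^17=7  18^18=59  18^19=57  18^20=21  18^21=43
Found 43 at exponent 21.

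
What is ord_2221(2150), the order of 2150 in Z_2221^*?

10

The order of 2150 must divide p − 1 = 2220 = 2^2 · 3 · 5 · 37.
Divisors: 1, 2, 3, 4, 5, 6, 10, 12, 15, 20, 30, 37, 60, 74, 111, 148, 185, 222, 370, 444, 555, 740, 1110, 2220.
Check each in increasing order: 2150^1 ≡ 2150;  2150^2 ≡ 599;  2150^3 ≡ 1891;  2150^4 ≡ 1220;  2150^5 ≡ 2220;  2150^6 ≡ 71;  2150^10 ≡ 1.
Smallest exponent giving 1 is 10.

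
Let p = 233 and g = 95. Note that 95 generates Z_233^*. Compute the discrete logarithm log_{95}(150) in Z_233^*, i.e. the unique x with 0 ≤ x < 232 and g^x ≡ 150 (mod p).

63

Baby-step giant-step with m = ceil(sqrt(232)) = 16.
Baby table (95^j mod 233 for j=0..15):
  0:1  1:95  2:171  3:168  4:116  5:69  6:31  7:149
  8:175  9:82  10:101  11:42  12:29  13:192  14:66  15:212
Giant step factor: 95^(-16) ≡ 16 (mod 233).
Scan 150·16^i mod 233 for i = 0, 1, …:
  i=0: 150   i=1: 70   i=2: 188   i=3: 212
Match at i=3, j=15: x = 3·16 + 15 = 63.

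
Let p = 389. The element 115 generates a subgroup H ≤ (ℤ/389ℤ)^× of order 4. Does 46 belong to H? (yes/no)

⟨115⟩ has order 4; its elements mod 389 are {1, 115, 274, 388}.
46 is not in this set.

no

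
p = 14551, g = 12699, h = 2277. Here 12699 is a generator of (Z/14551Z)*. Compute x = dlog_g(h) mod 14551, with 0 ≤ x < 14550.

3325

Baby-step giant-step with m = ceil(sqrt(14550)) = 121.
Baby table (12699^j mod 14551 for j=0..120):
  0:1  1:12699  2:10419  3:13189  4:5101  5:11098  6:7067  7:7816
  8:3013  9:7508  10:5940  11:14227  12:3457  13:76  14:4758  15:6090
  16:12896  17:9350  18:14041  19:13256  20:11976  21:10723  22:3119  23:359
  24:4478  25:814  26:5776  27:12384  28:11759  29:5179  30:12152  31:4893
  32:3437  33:8014  34:92  35:4228  36:12733  37:5655  38:3660  39:2446
  40:9920  41:6073  42:727  43:6839  44:8093  45:13845  46:12473  47:6992
  48:1206  49:7342  50:7801  51:1691  52:11284  53:11819  54:10467  55:11599
  56:10479  57:3926  58:4548  59:2133  60:7556  61:4350  62:5054  63:10836
  64:12108  65:13626  66:10633  67:9738  68:8464  69:10650  70:7356  71:10975
  72:2047  73:6767  74:10478  75:5778  76:8680  77:3495  78:2455  79:7803
  80:12538  81:3020  82:9095  83:6118  84:4693  85:10062  86:5007  87:10574
  88:2598  89:4885  90:3702  91:11968  92:10988  93:7073  94:11255  95:7323
  96:13887  97:7444  98:8060  99:2206  100:3319  101:8285  102:7485  103:4883
  104:7406  105:5681  106:13712  107:11422  108:3610  109:7740  110:12806  111:1418
  112:7595  113:4877  114:3967  115:1371  116:7333  117:9918  118:9777  119:8991
  120:9563
Giant step factor: 12699^(-121) ≡ 5285 (mod 14551).
Scan 2277·5285^i mod 14551 for i = 0, 1, …:
  i=0: 2277   i=1: 268   i=2: 4933   i=3: 10064
  i=4: 4335   i=5: 7201   i=6: 6420   i=7: 11319
  i=8: 1754   i=9: 903     …   i=26: 11928
  i=27: 4548
Match at i=27, j=58: x = 27·121 + 58 = 3325.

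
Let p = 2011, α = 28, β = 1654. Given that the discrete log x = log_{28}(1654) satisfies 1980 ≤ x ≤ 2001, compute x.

2000

Compute 28^1980 mod 2011 = 1593, then multiply by 28 repeatedly:
  28^1980=1593  28^1981=362  28^1982=81  28^1983=257  28^1984=1163
  28^1985=388  28^1986=809  28^1987=531  28^1988=791  28^1989=27
  28^1990=756  28^1991=1058  28^1992=1470  28^1993=940  28^1994=177
  28^1995=934  28^1996=9  28^1997=252  28^1998=1023  28^1999=490
  28^2000=1654
Found 1654 at exponent 2000.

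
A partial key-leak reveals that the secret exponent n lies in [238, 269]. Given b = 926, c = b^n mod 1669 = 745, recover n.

252

Compute 926^238 mod 1669 = 36, then multiply by 926 repeatedly:
  926^238=36  926^239=1625  926^240=981  926^241=470  926^242=1280
  926^243=290  926^244=1500  926^245=392  926^246=819  926^247=668
  926^248=1038  926^249=1513  926^250=747  926^251=756  926^252=745
Found 745 at exponent 252.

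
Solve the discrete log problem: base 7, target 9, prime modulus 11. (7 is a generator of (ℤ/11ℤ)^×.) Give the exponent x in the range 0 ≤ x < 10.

Successive powers of 7 modulo 11:
  7^0=1  7^1=7  7^2=5  7^3=2  7^4=3  7^5=10
  7^6=4  7^7=6  7^8=9
So 7^8 ≡ 9 (mod 11), giving x = 8.

8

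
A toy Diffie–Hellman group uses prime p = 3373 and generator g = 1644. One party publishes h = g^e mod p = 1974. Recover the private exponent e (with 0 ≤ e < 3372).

394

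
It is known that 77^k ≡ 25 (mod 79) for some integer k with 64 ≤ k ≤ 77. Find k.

70

Compute 77^64 mod 79 = 51, then multiply by 77 repeatedly:
  77^64=51  77^65=56  77^66=46  77^67=66  77^68=26
  77^69=27  77^70=25
Found 25 at exponent 70.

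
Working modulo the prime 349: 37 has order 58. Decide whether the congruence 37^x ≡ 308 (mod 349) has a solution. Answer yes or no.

yes

308 ∈ ⟨37⟩ iff 308^58 ≡ 1 (mod 349), since |⟨37⟩| = 58.
308^58 mod 349 = 1.
Since 1 = 1, 308 lies in the subgroup.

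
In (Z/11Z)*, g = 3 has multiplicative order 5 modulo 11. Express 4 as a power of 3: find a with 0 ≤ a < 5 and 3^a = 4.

4

Successive powers of 3 modulo 11:
  3^0=1  3^1=3  3^2=9  3^3=5  3^4=4
So 3^4 ≡ 4 (mod 11), giving a = 4.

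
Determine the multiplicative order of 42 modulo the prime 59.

The order of 42 must divide p − 1 = 58 = 2 · 29.
Divisors: 1, 2, 29, 58.
Check each in increasing order: 42^1 ≡ 42;  42^2 ≡ 53;  42^29 ≡ 58;  42^58 ≡ 1.
Smallest exponent giving 1 is 58.

58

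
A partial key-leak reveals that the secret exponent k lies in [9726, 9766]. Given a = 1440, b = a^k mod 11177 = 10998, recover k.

Compute 1440^9726 mod 11177 = 1485, then multiply by 1440 repeatedly:
  1440^9726=1485  1440^9727=3593  1440^9728=10146  1440^9729=1901  1440^9730=10252
  1440^9731=9240  1440^9732=4970  1440^9733=3520  1440^9734=5619  1440^9735=10389
  1440^9736=5334  1440^9737=2361  1440^9738=2032  1440^9739=8883  1440^9740=5032
  1440^9741=3384  1440^9742=10965  1440^9743=7676  1440^9744=10564  1440^9745=263
  1440^9746=9879  1440^9747=8616  1440^9748=570  1440^9749=4879  1440^9750=6604
  1440^9751=9310  1440^9752=5177  1440^9753=10998
Found 10998 at exponent 9753.

9753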